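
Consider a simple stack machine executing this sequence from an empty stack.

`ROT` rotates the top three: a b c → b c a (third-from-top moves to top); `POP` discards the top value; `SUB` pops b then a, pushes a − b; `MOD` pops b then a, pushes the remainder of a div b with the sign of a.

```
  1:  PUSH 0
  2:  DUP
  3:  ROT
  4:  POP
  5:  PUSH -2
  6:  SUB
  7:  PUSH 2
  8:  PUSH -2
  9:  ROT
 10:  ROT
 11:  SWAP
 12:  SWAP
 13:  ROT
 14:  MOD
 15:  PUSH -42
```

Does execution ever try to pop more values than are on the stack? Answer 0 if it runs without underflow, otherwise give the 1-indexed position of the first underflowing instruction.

PUSH 0  [0]
DUP     [0, 0]
ROT  — needs 3 operands, stack has 2 → underflow

3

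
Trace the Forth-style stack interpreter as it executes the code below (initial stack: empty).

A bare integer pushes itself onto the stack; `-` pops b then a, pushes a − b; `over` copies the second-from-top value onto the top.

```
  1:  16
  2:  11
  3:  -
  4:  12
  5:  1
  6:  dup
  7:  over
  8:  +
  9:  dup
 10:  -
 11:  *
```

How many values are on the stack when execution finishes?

16   -> [16]
11   -> [16, 11]
-    -> [5]
12   -> [5, 12]
1    -> [5, 12, 1]
dup  -> [5, 12, 1, 1]
over -> [5, 12, 1, 1, 1]
+    -> [5, 12, 1, 2]
dup  -> [5, 12, 1, 2, 2]
-    -> [5, 12, 1, 0]
*    -> [5, 12, 0]

3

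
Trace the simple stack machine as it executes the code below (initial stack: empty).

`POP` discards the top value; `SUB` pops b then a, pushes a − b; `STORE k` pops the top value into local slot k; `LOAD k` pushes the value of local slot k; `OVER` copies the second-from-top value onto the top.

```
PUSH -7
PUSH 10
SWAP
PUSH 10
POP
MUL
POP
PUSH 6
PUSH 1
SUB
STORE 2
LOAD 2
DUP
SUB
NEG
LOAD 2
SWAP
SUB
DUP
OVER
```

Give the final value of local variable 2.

PUSH -7 : [-7]
PUSH 10 : [-7, 10]
SWAP    : [10, -7]
PUSH 10 : [10, -7, 10]
POP     : [10, -7]
MUL     : [-70]
POP     : []
PUSH 6  : [6]
PUSH 1  : [6, 1]
SUB     : [5]
STORE 2 : []
LOAD 2  : [5]
DUP     : [5, 5]
SUB     : [0]
NEG     : [0]
LOAD 2  : [0, 5]
SWAP    : [5, 0]
SUB     : [5]
DUP     : [5, 5]
OVER    : [5, 5, 5]

5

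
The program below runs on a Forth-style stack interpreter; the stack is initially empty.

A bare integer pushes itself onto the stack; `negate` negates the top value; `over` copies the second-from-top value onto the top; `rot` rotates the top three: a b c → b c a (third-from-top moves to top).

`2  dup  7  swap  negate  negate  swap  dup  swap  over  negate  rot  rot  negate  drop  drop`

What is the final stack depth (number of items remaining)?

2       [2]
dup     [2, 2]
7       [2, 2, 7]
swap    [2, 7, 2]
negate  [2, 7, -2]
negate  [2, 7, 2]
swap    [2, 2, 7]
dup     [2, 2, 7, 7]
swap    [2, 2, 7, 7]
over    [2, 2, 7, 7, 7]
negate  [2, 2, 7, 7, -7]
rot     [2, 2, 7, -7, 7]
rot     [2, 2, -7, 7, 7]
negate  [2, 2, -7, 7, -7]
drop    [2, 2, -7, 7]
drop    [2, 2, -7]

3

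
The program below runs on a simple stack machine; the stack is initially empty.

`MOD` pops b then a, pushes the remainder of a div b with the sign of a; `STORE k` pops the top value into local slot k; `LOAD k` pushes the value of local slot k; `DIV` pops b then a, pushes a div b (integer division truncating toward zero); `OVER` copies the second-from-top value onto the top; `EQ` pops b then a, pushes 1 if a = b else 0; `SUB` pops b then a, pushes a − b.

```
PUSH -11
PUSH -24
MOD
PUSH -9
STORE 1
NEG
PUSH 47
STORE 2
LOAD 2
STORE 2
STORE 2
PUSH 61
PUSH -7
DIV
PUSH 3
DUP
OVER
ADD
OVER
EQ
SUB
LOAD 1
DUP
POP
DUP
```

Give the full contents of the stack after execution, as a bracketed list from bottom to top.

[-8, 3, -9, -9]

PUSH -11  -11
PUSH -24  -11 -24
MOD       -11
PUSH -9   -11 -9
STORE 1   -11
NEG       11
PUSH 47   11 47
STORE 2   11
LOAD 2    11 47
STORE 2   11
STORE 2   (empty)
PUSH 61   61
PUSH -7   61 -7
DIV       -8
PUSH 3    -8 3
DUP       -8 3 3
OVER      -8 3 3 3
ADD       -8 3 6
OVER      -8 3 6 3
EQ        -8 3 0
SUB       -8 3
LOAD 1    -8 3 -9
DUP       -8 3 -9 -9
POP       -8 3 -9
DUP       -8 3 -9 -9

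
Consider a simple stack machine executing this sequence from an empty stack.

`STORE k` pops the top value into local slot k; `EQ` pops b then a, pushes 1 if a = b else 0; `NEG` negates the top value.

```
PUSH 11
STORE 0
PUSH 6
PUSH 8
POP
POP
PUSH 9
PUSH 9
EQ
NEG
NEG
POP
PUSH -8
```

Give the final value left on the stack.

-8

PUSH 11 : 11
STORE 0 : (empty)
PUSH 6  : 6
PUSH 8  : 6 8
POP     : 6
POP     : (empty)
PUSH 9  : 9
PUSH 9  : 9 9
EQ      : 1
NEG     : -1
NEG     : 1
POP     : (empty)
PUSH -8 : -8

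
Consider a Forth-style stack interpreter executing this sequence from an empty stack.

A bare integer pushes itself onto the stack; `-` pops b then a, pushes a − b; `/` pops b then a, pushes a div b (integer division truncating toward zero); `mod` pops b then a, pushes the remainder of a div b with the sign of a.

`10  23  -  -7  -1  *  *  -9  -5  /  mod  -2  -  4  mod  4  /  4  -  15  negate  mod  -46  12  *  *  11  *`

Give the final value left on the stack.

24288

10     -> [10]
23     -> [10, 23]
-      -> [-13]
-7     -> [-13, -7]
-1     -> [-13, -7, -1]
*      -> [-13, 7]
*      -> [-91]
-9     -> [-91, -9]
-5     -> [-91, -9, -5]
/      -> [-91, 1]
mod    -> [0]
-2     -> [0, -2]
-      -> [2]
4      -> [2, 4]
mod    -> [2]
4      -> [2, 4]
/      -> [0]
4      -> [0, 4]
-      -> [-4]
15     -> [-4, 15]
negate -> [-4, -15]
mod    -> [-4]
-46    -> [-4, -46]
12     -> [-4, -46, 12]
*      -> [-4, -552]
*      -> [2208]
11     -> [2208, 11]
*      -> [24288]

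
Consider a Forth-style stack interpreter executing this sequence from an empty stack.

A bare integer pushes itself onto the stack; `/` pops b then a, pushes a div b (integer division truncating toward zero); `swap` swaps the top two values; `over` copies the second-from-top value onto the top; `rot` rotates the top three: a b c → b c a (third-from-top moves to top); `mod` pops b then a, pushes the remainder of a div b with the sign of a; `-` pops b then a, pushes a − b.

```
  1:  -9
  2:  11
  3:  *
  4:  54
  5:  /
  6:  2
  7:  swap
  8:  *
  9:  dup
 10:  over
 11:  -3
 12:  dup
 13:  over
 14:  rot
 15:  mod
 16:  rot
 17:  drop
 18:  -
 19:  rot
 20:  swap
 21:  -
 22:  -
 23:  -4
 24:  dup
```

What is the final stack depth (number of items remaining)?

3

-9    [-9]
11    [-9, 11]
*     [-99]
54    [-99, 54]
/     [-1]
2     [-1, 2]
swap  [2, -1]
*     [-2]
dup   [-2, -2]
over  [-2, -2, -2]
-3    [-2, -2, -2, -3]
dup   [-2, -2, -2, -3, -3]
over  [-2, -2, -2, -3, -3, -3]
rot   [-2, -2, -2, -3, -3, -3]
mod   [-2, -2, -2, -3, 0]
rot   [-2, -2, -3, 0, -2]
drop  [-2, -2, -3, 0]
-     [-2, -2, -3]
rot   [-2, -3, -2]
swap  [-2, -2, -3]
-     [-2, 1]
-     [-3]
-4    [-3, -4]
dup   [-3, -4, -4]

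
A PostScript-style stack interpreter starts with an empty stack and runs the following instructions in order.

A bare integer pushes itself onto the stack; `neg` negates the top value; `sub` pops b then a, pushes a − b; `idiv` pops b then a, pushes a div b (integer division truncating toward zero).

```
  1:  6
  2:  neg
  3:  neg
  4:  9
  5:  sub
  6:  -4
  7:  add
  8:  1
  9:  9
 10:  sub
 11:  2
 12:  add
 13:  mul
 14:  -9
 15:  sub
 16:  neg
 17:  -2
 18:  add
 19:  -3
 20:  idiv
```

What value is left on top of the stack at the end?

6    -> [6]
neg  -> [-6]
neg  -> [6]
9    -> [6, 9]
sub  -> [-3]
-4   -> [-3, -4]
add  -> [-7]
1    -> [-7, 1]
9    -> [-7, 1, 9]
sub  -> [-7, -8]
2    -> [-7, -8, 2]
add  -> [-7, -6]
mul  -> [42]
-9   -> [42, -9]
sub  -> [51]
neg  -> [-51]
-2   -> [-51, -2]
add  -> [-53]
-3   -> [-53, -3]
idiv -> [17]

17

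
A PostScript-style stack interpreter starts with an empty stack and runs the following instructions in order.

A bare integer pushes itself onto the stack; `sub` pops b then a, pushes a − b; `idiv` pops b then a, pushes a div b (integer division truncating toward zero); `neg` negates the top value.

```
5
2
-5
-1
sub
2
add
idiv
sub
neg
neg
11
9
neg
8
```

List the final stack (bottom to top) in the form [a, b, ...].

[6, 11, -9, 8]

5     [5]
2     [5, 2]
-5    [5, 2, -5]
-1    [5, 2, -5, -1]
sub   [5, 2, -4]
2     [5, 2, -4, 2]
add   [5, 2, -2]
idiv  [5, -1]
sub   [6]
neg   [-6]
neg   [6]
11    [6, 11]
9     [6, 11, 9]
neg   [6, 11, -9]
8     [6, 11, -9, 8]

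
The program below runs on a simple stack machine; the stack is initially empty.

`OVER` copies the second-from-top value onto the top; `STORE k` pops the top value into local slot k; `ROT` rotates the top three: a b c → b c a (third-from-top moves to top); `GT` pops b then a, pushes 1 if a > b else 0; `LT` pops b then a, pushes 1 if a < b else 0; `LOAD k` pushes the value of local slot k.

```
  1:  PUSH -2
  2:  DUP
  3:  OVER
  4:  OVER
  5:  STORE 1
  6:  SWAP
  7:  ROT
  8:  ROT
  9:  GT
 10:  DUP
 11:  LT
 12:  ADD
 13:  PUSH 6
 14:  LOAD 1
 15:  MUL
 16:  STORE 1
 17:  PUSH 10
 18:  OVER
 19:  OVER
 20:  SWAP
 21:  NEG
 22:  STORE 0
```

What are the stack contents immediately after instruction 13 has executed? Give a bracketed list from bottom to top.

[-2, 6]

PUSH -2  [-2]
DUP      [-2, -2]
OVER     [-2, -2, -2]
OVER     [-2, -2, -2, -2]
STORE 1  [-2, -2, -2]
SWAP     [-2, -2, -2]
ROT      [-2, -2, -2]
ROT      [-2, -2, -2]
GT       [-2, 0]
DUP      [-2, 0, 0]
LT       [-2, 0]
ADD      [-2]
PUSH 6   [-2, 6]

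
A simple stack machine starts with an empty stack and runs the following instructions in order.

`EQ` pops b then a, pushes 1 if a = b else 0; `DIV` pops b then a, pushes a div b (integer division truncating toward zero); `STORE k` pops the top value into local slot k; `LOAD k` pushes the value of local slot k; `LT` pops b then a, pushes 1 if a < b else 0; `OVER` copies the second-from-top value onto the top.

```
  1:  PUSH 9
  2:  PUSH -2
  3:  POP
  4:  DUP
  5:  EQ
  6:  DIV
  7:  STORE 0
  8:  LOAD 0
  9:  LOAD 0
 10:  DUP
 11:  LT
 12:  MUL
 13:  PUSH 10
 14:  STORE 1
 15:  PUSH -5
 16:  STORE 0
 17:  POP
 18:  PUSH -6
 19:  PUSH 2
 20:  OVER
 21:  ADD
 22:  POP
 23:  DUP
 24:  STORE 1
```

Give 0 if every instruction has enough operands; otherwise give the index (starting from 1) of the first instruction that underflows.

PUSH 9   9
PUSH -2  9 -2
POP      9
DUP      9 9
EQ       1
DIV  — needs 2 operands, stack has 1 → underflow

6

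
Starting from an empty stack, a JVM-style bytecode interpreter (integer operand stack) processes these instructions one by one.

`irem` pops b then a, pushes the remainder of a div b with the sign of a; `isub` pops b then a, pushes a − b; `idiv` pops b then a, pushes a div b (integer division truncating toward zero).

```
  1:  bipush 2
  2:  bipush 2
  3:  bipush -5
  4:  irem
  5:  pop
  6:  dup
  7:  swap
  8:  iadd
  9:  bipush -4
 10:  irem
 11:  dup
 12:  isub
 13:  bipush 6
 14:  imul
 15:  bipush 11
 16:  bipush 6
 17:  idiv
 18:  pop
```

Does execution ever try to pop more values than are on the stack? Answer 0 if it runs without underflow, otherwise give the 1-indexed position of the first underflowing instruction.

0

bipush 2  : [2]
bipush 2  : [2, 2]
bipush -5 : [2, 2, -5]
irem      : [2, 2]
pop       : [2]
dup       : [2, 2]
swap      : [2, 2]
iadd      : [4]
bipush -4 : [4, -4]
irem      : [0]
dup       : [0, 0]
isub      : [0]
bipush 6  : [0, 6]
imul      : [0]
bipush 11 : [0, 11]
bipush 6  : [0, 11, 6]
idiv      : [0, 1]
pop       : [0]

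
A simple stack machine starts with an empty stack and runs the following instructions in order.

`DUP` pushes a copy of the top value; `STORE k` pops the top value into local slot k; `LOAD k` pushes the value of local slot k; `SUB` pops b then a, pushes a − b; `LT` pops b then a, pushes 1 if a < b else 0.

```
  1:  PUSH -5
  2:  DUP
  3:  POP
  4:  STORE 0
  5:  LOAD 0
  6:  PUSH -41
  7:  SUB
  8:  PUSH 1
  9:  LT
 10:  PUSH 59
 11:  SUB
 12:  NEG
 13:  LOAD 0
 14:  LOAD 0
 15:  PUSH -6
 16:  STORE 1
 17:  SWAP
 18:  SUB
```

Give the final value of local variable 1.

PUSH -5  → -5
DUP      → -5 -5
POP      → -5
STORE 0  → (empty)
LOAD 0   → -5
PUSH -41 → -5 -41
SUB      → 36
PUSH 1   → 36 1
LT       → 0
PUSH 59  → 0 59
SUB      → -59
NEG      → 59
LOAD 0   → 59 -5
LOAD 0   → 59 -5 -5
PUSH -6  → 59 -5 -5 -6
STORE 1  → 59 -5 -5
SWAP     → 59 -5 -5
SUB      → 59 0

-6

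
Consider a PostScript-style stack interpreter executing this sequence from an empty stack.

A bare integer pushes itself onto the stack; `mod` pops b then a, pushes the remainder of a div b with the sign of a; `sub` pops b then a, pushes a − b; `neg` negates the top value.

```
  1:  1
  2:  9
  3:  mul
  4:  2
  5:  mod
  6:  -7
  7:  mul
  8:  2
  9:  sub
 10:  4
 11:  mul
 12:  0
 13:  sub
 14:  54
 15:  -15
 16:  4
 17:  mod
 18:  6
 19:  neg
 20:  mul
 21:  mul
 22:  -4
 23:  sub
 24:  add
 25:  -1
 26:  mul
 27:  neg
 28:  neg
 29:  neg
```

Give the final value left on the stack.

1   -> 1
9   -> 1 9
mul -> 9
2   -> 9 2
mod -> 1
-7  -> 1 -7
mul -> -7
2   -> -7 2
sub -> -9
4   -> -9 4
mul -> -36
0   -> -36 0
sub -> -36
54  -> -36 54
-15 -> -36 54 -15
4   -> -36 54 -15 4
mod -> -36 54 -3
6   -> -36 54 -3 6
neg -> -36 54 -3 -6
mul -> -36 54 18
mul -> -36 972
-4  -> -36 972 -4
sub -> -36 976
add -> 940
-1  -> 940 -1
mul -> -940
neg -> 940
neg -> -940
neg -> 940

940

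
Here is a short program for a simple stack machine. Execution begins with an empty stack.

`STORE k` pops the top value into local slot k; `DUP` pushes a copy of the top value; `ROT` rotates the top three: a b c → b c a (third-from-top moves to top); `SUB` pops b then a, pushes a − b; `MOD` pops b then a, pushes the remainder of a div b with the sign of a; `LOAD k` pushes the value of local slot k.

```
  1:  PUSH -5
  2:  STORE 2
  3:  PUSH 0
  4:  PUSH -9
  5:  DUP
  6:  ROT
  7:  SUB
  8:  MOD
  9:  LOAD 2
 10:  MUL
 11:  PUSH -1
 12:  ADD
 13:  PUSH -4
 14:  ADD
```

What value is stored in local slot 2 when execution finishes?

-5

PUSH -5  [-5]
STORE 2  []
PUSH 0   [0]
PUSH -9  [0, -9]
DUP      [0, -9, -9]
ROT      [-9, -9, 0]
SUB      [-9, -9]
MOD      [0]
LOAD 2   [0, -5]
MUL      [0]
PUSH -1  [0, -1]
ADD      [-1]
PUSH -4  [-1, -4]
ADD      [-5]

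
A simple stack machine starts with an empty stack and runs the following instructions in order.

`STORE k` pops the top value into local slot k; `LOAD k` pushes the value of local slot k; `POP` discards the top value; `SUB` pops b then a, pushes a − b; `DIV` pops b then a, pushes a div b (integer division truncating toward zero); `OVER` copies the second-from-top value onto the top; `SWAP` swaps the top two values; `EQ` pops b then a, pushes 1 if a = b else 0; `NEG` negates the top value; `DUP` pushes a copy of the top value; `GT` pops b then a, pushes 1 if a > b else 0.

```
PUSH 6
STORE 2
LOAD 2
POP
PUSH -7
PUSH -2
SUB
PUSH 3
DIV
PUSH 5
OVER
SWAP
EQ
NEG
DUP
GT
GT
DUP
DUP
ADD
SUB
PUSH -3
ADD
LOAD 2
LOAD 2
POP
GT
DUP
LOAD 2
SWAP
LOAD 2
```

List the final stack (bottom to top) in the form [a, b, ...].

PUSH 6  -> [6]
STORE 2 -> []
LOAD 2  -> [6]
POP     -> []
PUSH -7 -> [-7]
PUSH -2 -> [-7, -2]
SUB     -> [-5]
PUSH 3  -> [-5, 3]
DIV     -> [-1]
PUSH 5  -> [-1, 5]
OVER    -> [-1, 5, -1]
SWAP    -> [-1, -1, 5]
EQ      -> [-1, 0]
NEG     -> [-1, 0]
DUP     -> [-1, 0, 0]
GT      -> [-1, 0]
GT      -> [0]
DUP     -> [0, 0]
DUP     -> [0, 0, 0]
ADD     -> [0, 0]
SUB     -> [0]
PUSH -3 -> [0, -3]
ADD     -> [-3]
LOAD 2  -> [-3, 6]
LOAD 2  -> [-3, 6, 6]
POP     -> [-3, 6]
GT      -> [0]
DUP     -> [0, 0]
LOAD 2  -> [0, 0, 6]
SWAP    -> [0, 6, 0]
LOAD 2  -> [0, 6, 0, 6]

[0, 6, 0, 6]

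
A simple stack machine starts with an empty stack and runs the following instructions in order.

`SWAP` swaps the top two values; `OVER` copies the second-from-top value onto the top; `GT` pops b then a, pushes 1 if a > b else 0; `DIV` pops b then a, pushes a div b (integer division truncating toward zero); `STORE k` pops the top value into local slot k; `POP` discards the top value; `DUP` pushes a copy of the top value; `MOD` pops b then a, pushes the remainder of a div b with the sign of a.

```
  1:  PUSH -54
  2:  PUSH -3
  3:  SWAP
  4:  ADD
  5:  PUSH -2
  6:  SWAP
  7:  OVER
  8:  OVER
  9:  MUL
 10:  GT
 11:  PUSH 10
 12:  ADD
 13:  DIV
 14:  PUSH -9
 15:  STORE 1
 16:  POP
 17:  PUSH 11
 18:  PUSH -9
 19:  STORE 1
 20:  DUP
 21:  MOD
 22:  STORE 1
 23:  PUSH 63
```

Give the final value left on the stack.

63

PUSH -54  -54
PUSH -3   -54 -3
SWAP      -3 -54
ADD       -57
PUSH -2   -57 -2
SWAP      -2 -57
OVER      -2 -57 -2
OVER      -2 -57 -2 -57
MUL       -2 -57 114
GT        -2 0
PUSH 10   -2 0 10
ADD       -2 10
DIV       0
PUSH -9   0 -9
STORE 1   0
POP       (empty)
PUSH 11   11
PUSH -9   11 -9
STORE 1   11
DUP       11 11
MOD       0
STORE 1   (empty)
PUSH 63   63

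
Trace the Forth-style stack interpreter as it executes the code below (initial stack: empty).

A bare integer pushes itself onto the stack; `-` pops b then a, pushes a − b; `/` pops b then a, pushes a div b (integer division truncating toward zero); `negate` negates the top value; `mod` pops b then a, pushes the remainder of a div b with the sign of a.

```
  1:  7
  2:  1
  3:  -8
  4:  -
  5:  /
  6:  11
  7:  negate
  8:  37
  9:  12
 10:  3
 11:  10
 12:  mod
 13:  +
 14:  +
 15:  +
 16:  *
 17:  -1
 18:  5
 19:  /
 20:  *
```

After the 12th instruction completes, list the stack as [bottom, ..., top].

[0, -11, 37, 12, 3]

7      -> 7
1      -> 7 1
-8     -> 7 1 -8
-      -> 7 9
/      -> 0
11     -> 0 11
negate -> 0 -11
37     -> 0 -11 37
12     -> 0 -11 37 12
3      -> 0 -11 37 12 3
10     -> 0 -11 37 12 3 10
mod    -> 0 -11 37 12 3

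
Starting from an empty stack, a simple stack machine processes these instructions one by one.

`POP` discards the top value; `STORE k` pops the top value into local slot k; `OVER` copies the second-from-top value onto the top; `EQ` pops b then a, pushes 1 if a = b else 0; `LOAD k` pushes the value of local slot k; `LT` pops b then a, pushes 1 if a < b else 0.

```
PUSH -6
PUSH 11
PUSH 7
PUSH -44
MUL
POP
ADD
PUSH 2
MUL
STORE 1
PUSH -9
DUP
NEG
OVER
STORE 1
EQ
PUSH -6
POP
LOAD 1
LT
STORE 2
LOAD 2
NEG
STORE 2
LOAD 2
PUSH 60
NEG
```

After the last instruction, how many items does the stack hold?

PUSH -6  : [-6]
PUSH 11  : [-6, 11]
PUSH 7   : [-6, 11, 7]
PUSH -44 : [-6, 11, 7, -44]
MUL      : [-6, 11, -308]
POP      : [-6, 11]
ADD      : [5]
PUSH 2   : [5, 2]
MUL      : [10]
STORE 1  : []
PUSH -9  : [-9]
DUP      : [-9, -9]
NEG      : [-9, 9]
OVER     : [-9, 9, -9]
STORE 1  : [-9, 9]
EQ       : [0]
PUSH -6  : [0, -6]
POP      : [0]
LOAD 1   : [0, -9]
LT       : [0]
STORE 2  : []
LOAD 2   : [0]
NEG      : [0]
STORE 2  : []
LOAD 2   : [0]
PUSH 60  : [0, 60]
NEG      : [0, -60]

2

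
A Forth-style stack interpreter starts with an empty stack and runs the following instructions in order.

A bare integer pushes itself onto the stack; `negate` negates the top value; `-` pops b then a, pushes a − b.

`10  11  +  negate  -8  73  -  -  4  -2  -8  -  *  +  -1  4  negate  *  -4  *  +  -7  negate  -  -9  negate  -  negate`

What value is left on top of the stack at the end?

10     → 10
11     → 10 11
+      → 21
negate → -21
-8     → -21 -8
73     → -21 -8 73
-      → -21 -81
-      → 60
4      → 60 4
-2     → 60 4 -2
-8     → 60 4 -2 -8
-      → 60 4 6
*      → 60 24
+      → 84
-1     → 84 -1
4      → 84 -1 4
negate → 84 -1 -4
*      → 84 4
-4     → 84 4 -4
*      → 84 -16
+      → 68
-7     → 68 -7
negate → 68 7
-      → 61
-9     → 61 -9
negate → 61 9
-      → 52
negate → -52

-52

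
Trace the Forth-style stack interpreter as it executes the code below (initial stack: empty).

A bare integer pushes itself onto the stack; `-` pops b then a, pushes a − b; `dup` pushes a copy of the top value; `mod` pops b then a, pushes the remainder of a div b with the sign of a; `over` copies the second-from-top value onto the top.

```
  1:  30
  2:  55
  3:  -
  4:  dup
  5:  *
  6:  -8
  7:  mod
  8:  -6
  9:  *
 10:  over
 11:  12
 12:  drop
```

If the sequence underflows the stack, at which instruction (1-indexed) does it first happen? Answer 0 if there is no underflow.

30  → 30
55  → 30 55
-   → -25
dup → -25 -25
*   → 625
-8  → 625 -8
mod → 1
-6  → 1 -6
*   → -6
over  — needs 2 operands, stack has 1 → underflow

10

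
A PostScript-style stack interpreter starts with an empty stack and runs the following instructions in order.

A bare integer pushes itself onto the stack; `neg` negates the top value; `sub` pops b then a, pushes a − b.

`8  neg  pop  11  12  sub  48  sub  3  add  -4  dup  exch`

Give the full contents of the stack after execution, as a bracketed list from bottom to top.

[-46, -4, -4]

8    → [8]
neg  → [-8]
pop  → []
11   → [11]
12   → [11, 12]
sub  → [-1]
48   → [-1, 48]
sub  → [-49]
3    → [-49, 3]
add  → [-46]
-4   → [-46, -4]
dup  → [-46, -4, -4]
exch → [-46, -4, -4]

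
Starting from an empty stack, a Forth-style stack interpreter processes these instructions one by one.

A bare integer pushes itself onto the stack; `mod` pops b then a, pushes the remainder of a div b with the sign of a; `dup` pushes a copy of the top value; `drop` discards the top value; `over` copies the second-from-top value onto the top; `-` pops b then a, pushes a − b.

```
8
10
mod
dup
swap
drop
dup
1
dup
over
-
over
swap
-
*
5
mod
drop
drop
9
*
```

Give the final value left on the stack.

8     8
10    8 10
mod   8
dup   8 8
swap  8 8
drop  8
dup   8 8
1     8 8 1
dup   8 8 1 1
over  8 8 1 1 1
-     8 8 1 0
over  8 8 1 0 1
swap  8 8 1 1 0
-     8 8 1 1
*     8 8 1
5     8 8 1 5
mod   8 8 1
drop  8 8
drop  8
9     8 9
*     72

72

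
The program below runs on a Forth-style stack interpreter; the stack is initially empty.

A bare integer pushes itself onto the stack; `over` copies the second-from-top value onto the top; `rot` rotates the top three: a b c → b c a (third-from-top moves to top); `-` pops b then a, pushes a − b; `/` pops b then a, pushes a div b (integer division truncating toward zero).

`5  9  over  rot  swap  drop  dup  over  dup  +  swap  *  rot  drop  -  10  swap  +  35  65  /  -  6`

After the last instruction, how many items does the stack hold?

5     [5]
9     [5, 9]
over  [5, 9, 5]
rot   [9, 5, 5]
swap  [9, 5, 5]
drop  [9, 5]
dup   [9, 5, 5]
over  [9, 5, 5, 5]
dup   [9, 5, 5, 5, 5]
+     [9, 5, 5, 10]
swap  [9, 5, 10, 5]
*     [9, 5, 50]
rot   [5, 50, 9]
drop  [5, 50]
-     [-45]
10    [-45, 10]
swap  [10, -45]
+     [-35]
35    [-35, 35]
65    [-35, 35, 65]
/     [-35, 0]
-     [-35]
6     [-35, 6]

2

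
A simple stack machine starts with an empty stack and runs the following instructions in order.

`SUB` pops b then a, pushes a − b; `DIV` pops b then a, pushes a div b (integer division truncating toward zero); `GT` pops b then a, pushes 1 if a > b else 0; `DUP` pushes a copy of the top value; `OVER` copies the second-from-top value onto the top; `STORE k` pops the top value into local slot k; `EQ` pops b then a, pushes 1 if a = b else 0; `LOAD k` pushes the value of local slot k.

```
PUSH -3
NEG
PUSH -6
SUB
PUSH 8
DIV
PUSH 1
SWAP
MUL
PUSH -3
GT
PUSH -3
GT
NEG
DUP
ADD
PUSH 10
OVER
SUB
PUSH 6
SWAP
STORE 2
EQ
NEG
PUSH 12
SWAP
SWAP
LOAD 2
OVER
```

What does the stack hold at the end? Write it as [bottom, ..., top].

PUSH -3  [-3]
NEG      [3]
PUSH -6  [3, -6]
SUB      [9]
PUSH 8   [9, 8]
DIV      [1]
PUSH 1   [1, 1]
SWAP     [1, 1]
MUL      [1]
PUSH -3  [1, -3]
GT       [1]
PUSH -3  [1, -3]
GT       [1]
NEG      [-1]
DUP      [-1, -1]
ADD      [-2]
PUSH 10  [-2, 10]
OVER     [-2, 10, -2]
SUB      [-2, 12]
PUSH 6   [-2, 12, 6]
SWAP     [-2, 6, 12]
STORE 2  [-2, 6]
EQ       [0]
NEG      [0]
PUSH 12  [0, 12]
SWAP     [12, 0]
SWAP     [0, 12]
LOAD 2   [0, 12, 12]
OVER     [0, 12, 12, 12]

[0, 12, 12, 12]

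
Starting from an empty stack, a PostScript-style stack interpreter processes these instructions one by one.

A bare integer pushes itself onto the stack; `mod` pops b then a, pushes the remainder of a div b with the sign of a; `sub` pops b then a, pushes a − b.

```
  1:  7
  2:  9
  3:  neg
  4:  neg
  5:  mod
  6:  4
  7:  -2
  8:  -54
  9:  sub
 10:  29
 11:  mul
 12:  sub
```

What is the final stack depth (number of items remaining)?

2

7    7
9    7 9
neg  7 -9
neg  7 9
mod  7
4    7 4
-2   7 4 -2
-54  7 4 -2 -54
sub  7 4 52
29   7 4 52 29
mul  7 4 1508
sub  7 -1504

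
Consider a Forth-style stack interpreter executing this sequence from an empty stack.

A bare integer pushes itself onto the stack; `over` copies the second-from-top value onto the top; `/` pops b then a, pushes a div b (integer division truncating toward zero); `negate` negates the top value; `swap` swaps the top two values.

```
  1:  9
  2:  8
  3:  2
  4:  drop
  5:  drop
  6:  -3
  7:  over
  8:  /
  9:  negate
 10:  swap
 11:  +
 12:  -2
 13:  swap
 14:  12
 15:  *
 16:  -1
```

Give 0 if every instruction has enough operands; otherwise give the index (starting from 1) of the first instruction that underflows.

0

9      : 9
8      : 9 8
2      : 9 8 2
drop   : 9 8
drop   : 9
-3     : 9 -3
over   : 9 -3 9
/      : 9 0
negate : 9 0
swap   : 0 9
+      : 9
-2     : 9 -2
swap   : -2 9
12     : -2 9 12
*      : -2 108
-1     : -2 108 -1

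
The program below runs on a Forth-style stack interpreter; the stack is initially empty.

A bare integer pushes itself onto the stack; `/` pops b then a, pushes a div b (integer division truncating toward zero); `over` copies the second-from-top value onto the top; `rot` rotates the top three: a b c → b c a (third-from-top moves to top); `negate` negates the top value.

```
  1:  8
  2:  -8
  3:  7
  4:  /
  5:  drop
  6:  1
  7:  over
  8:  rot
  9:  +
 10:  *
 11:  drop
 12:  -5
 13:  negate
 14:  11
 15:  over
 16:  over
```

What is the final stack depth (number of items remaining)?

8      : [8]
-8     : [8, -8]
7      : [8, -8, 7]
/      : [8, -1]
drop   : [8]
1      : [8, 1]
over   : [8, 1, 8]
rot    : [1, 8, 8]
+      : [1, 16]
*      : [16]
drop   : []
-5     : [-5]
negate : [5]
11     : [5, 11]
over   : [5, 11, 5]
over   : [5, 11, 5, 11]

4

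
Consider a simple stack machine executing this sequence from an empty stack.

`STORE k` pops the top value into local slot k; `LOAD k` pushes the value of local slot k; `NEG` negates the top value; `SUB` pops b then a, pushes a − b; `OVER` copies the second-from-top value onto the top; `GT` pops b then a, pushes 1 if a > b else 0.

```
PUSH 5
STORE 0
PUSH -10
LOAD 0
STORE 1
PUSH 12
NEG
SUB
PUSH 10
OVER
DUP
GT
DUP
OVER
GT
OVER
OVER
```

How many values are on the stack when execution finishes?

6

PUSH 5   -> 5
STORE 0  -> (empty)
PUSH -10 -> -10
LOAD 0   -> -10 5
STORE 1  -> -10
PUSH 12  -> -10 12
NEG      -> -10 -12
SUB      -> 2
PUSH 10  -> 2 10
OVER     -> 2 10 2
DUP      -> 2 10 2 2
GT       -> 2 10 0
DUP      -> 2 10 0 0
OVER     -> 2 10 0 0 0
GT       -> 2 10 0 0
OVER     -> 2 10 0 0 0
OVER     -> 2 10 0 0 0 0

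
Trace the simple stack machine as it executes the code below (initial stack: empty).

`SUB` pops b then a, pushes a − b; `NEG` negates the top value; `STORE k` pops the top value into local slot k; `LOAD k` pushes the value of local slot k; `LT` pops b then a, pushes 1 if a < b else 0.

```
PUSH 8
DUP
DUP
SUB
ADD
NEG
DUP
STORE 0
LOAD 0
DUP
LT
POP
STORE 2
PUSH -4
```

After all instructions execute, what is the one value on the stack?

-4

PUSH 8  -> [8]
DUP     -> [8, 8]
DUP     -> [8, 8, 8]
SUB     -> [8, 0]
ADD     -> [8]
NEG     -> [-8]
DUP     -> [-8, -8]
STORE 0 -> [-8]
LOAD 0  -> [-8, -8]
DUP     -> [-8, -8, -8]
LT      -> [-8, 0]
POP     -> [-8]
STORE 2 -> []
PUSH -4 -> [-4]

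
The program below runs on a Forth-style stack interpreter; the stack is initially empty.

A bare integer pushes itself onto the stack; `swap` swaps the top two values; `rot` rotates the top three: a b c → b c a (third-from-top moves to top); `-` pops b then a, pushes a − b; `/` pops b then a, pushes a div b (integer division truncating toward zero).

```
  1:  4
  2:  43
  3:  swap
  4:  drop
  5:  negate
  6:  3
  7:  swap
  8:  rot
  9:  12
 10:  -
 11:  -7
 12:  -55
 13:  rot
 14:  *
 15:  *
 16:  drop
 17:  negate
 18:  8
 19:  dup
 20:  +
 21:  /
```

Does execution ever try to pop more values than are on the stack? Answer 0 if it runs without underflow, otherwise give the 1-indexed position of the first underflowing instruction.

4      -> 4
43     -> 4 43
swap   -> 43 4
drop   -> 43
negate -> -43
3      -> -43 3
swap   -> 3 -43
rot  — needs 3 operands, stack has 2 → underflow

8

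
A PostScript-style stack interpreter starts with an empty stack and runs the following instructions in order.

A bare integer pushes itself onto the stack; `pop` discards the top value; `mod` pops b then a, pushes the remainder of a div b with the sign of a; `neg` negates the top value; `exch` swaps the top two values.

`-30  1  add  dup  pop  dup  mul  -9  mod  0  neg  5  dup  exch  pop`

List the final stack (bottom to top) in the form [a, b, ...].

[4, 0, 5]

-30  : -30
1    : -30 1
add  : -29
dup  : -29 -29
pop  : -29
dup  : -29 -29
mul  : 841
-9   : 841 -9
mod  : 4
0    : 4 0
neg  : 4 0
5    : 4 0 5
dup  : 4 0 5 5
exch : 4 0 5 5
pop  : 4 0 5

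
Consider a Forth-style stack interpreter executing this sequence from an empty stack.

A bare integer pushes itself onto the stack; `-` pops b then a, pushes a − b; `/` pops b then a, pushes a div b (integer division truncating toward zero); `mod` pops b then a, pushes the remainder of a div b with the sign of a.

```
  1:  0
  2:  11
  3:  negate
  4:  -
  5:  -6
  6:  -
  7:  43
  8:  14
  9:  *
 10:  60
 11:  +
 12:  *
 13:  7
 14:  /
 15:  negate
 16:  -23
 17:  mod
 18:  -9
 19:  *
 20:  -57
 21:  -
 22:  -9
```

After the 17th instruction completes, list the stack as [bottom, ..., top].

[-20]

0      -> 0
11     -> 0 11
negate -> 0 -11
-      -> 11
-6     -> 11 -6
-      -> 17
43     -> 17 43
14     -> 17 43 14
*      -> 17 602
60     -> 17 602 60
+      -> 17 662
*      -> 11254
7      -> 11254 7
/      -> 1607
negate -> -1607
-23    -> -1607 -23
mod    -> -20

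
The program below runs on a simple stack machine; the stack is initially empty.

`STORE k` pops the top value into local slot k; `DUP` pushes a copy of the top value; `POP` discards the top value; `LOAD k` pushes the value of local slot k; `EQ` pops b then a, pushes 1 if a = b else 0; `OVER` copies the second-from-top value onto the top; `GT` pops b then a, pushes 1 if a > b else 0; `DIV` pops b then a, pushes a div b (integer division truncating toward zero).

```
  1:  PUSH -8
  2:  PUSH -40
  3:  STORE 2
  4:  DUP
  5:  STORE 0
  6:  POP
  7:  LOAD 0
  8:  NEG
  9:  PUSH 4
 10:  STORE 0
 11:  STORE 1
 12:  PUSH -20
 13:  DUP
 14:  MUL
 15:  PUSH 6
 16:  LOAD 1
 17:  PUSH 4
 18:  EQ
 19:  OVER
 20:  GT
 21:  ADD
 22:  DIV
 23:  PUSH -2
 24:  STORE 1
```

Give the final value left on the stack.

PUSH -8  -> -8
PUSH -40 -> -8 -40
STORE 2  -> -8
DUP      -> -8 -8
STORE 0  -> -8
POP      -> (empty)
LOAD 0   -> -8
NEG      -> 8
PUSH 4   -> 8 4
STORE 0  -> 8
STORE 1  -> (empty)
PUSH -20 -> -20
DUP      -> -20 -20
MUL      -> 400
PUSH 6   -> 400 6
LOAD 1   -> 400 6 8
PUSH 4   -> 400 6 8 4
EQ       -> 400 6 0
OVER     -> 400 6 0 6
GT       -> 400 6 0
ADD      -> 400 6
DIV      -> 66
PUSH -2  -> 66 -2
STORE 1  -> 66

66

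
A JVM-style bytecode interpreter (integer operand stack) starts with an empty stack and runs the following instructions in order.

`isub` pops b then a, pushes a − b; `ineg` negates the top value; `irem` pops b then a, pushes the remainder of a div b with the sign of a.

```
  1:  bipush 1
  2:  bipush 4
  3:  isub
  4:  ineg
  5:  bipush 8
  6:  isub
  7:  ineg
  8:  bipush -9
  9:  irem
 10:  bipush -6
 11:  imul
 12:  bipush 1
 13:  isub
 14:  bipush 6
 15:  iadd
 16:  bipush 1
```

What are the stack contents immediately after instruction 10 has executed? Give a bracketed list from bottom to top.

[5, -6]

bipush 1  → [1]
bipush 4  → [1, 4]
isub      → [-3]
ineg      → [3]
bipush 8  → [3, 8]
isub      → [-5]
ineg      → [5]
bipush -9 → [5, -9]
irem      → [5]
bipush -6 → [5, -6]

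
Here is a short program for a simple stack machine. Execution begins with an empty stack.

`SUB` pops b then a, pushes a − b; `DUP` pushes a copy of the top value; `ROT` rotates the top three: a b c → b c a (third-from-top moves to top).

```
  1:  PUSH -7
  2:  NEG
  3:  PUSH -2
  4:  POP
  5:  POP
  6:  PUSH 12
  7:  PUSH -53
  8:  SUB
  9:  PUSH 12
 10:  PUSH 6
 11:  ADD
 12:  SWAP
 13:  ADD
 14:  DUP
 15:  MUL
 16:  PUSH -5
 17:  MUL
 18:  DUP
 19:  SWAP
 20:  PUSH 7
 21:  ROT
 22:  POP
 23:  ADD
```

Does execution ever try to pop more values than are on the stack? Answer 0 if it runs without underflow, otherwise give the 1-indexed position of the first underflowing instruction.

0

PUSH -7  -> -7
NEG      -> 7
PUSH -2  -> 7 -2
POP      -> 7
POP      -> (empty)
PUSH 12  -> 12
PUSH -53 -> 12 -53
SUB      -> 65
PUSH 12  -> 65 12
PUSH 6   -> 65 12 6
ADD      -> 65 18
SWAP     -> 18 65
ADD      -> 83
DUP      -> 83 83
MUL      -> 6889
PUSH -5  -> 6889 -5
MUL      -> -34445
DUP      -> -34445 -34445
SWAP     -> -34445 -34445
PUSH 7   -> -34445 -34445 7
ROT      -> -34445 7 -34445
POP      -> -34445 7
ADD      -> -34438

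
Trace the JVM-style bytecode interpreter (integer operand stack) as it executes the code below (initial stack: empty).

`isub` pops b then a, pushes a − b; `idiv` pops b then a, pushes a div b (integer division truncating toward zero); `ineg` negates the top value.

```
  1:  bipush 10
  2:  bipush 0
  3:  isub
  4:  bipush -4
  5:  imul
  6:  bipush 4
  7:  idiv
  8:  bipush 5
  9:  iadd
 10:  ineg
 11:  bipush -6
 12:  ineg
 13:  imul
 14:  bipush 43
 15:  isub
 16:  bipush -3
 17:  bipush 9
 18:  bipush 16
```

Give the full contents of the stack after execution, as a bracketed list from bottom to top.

bipush 10 -> 10
bipush 0  -> 10 0
isub      -> 10
bipush -4 -> 10 -4
imul      -> -40
bipush 4  -> -40 4
idiv      -> -10
bipush 5  -> -10 5
iadd      -> -5
ineg      -> 5
bipush -6 -> 5 -6
ineg      -> 5 6
imul      -> 30
bipush 43 -> 30 43
isub      -> -13
bipush -3 -> -13 -3
bipush 9  -> -13 -3 9
bipush 16 -> -13 -3 9 16

[-13, -3, 9, 16]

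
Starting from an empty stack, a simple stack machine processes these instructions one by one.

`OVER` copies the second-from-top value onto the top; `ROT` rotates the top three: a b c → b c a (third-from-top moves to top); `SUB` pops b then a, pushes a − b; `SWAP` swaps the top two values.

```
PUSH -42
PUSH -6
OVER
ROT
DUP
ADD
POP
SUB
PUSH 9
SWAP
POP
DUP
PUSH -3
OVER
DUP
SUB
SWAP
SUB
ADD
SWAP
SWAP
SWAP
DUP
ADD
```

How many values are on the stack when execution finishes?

2

PUSH -42 : -42
PUSH -6  : -42 -6
OVER     : -42 -6 -42
ROT      : -6 -42 -42
DUP      : -6 -42 -42 -42
ADD      : -6 -42 -84
POP      : -6 -42
SUB      : 36
PUSH 9   : 36 9
SWAP     : 9 36
POP      : 9
DUP      : 9 9
PUSH -3  : 9 9 -3
OVER     : 9 9 -3 9
DUP      : 9 9 -3 9 9
SUB      : 9 9 -3 0
SWAP     : 9 9 0 -3
SUB      : 9 9 3
ADD      : 9 12
SWAP     : 12 9
SWAP     : 9 12
SWAP     : 12 9
DUP      : 12 9 9
ADD      : 12 18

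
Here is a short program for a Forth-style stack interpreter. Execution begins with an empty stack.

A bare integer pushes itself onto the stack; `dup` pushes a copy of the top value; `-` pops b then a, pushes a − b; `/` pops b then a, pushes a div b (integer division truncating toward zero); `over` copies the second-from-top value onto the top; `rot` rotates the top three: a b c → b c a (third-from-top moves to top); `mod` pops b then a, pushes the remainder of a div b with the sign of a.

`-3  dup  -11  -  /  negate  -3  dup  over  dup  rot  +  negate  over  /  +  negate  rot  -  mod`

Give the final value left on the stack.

-3

-3     → -3
dup    → -3 -3
-11    → -3 -3 -11
-      → -3 8
/      → 0
negate → 0
-3     → 0 -3
dup    → 0 -3 -3
over   → 0 -3 -3 -3
dup    → 0 -3 -3 -3 -3
rot    → 0 -3 -3 -3 -3
+      → 0 -3 -3 -6
negate → 0 -3 -3 6
over   → 0 -3 -3 6 -3
/      → 0 -3 -3 -2
+      → 0 -3 -5
negate → 0 -3 5
rot    → -3 5 0
-      → -3 5
mod    → -3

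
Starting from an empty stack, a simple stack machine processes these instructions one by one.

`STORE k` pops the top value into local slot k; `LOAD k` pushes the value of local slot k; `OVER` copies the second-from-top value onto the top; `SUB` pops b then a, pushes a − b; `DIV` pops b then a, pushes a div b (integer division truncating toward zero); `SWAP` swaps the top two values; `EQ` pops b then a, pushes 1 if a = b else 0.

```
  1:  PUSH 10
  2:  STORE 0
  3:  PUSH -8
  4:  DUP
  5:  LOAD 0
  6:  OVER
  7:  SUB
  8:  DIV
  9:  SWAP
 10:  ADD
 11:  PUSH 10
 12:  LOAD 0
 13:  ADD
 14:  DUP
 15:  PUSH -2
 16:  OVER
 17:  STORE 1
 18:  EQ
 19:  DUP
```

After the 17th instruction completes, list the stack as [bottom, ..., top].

PUSH 10  10
STORE 0  (empty)
PUSH -8  -8
DUP      -8 -8
LOAD 0   -8 -8 10
OVER     -8 -8 10 -8
SUB      -8 -8 18
DIV      -8 0
SWAP     0 -8
ADD      -8
PUSH 10  -8 10
LOAD 0   -8 10 10
ADD      -8 20
DUP      -8 20 20
PUSH -2  -8 20 20 -2
OVER     -8 20 20 -2 20
STORE 1  -8 20 20 -2

[-8, 20, 20, -2]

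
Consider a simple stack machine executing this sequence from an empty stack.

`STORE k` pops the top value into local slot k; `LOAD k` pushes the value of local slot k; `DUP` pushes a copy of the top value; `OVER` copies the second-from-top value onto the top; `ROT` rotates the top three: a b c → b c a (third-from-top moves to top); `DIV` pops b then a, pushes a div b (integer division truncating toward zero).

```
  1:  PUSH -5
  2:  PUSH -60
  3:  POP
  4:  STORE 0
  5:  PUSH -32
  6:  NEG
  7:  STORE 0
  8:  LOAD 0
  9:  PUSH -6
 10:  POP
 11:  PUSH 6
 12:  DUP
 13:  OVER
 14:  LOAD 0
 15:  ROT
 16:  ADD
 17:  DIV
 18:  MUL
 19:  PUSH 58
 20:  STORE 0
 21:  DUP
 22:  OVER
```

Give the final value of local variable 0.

58

PUSH -5  -> -5
PUSH -60 -> -5 -60
POP      -> -5
STORE 0  -> (empty)
PUSH -32 -> -32
NEG      -> 32
STORE 0  -> (empty)
LOAD 0   -> 32
PUSH -6  -> 32 -6
POP      -> 32
PUSH 6   -> 32 6
DUP      -> 32 6 6
OVER     -> 32 6 6 6
LOAD 0   -> 32 6 6 6 32
ROT      -> 32 6 6 32 6
ADD      -> 32 6 6 38
DIV      -> 32 6 0
MUL      -> 32 0
PUSH 58  -> 32 0 58
STORE 0  -> 32 0
DUP      -> 32 0 0
OVER     -> 32 0 0 0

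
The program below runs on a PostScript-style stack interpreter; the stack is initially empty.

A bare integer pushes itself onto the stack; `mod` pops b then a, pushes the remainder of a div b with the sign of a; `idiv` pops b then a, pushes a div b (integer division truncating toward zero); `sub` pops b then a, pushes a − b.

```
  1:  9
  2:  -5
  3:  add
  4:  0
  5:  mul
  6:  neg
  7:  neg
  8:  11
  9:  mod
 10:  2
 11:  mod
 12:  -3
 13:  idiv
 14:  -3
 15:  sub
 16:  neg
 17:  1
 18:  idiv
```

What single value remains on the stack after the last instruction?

-3

9    → [9]
-5   → [9, -5]
add  → [4]
0    → [4, 0]
mul  → [0]
neg  → [0]
neg  → [0]
11   → [0, 11]
mod  → [0]
2    → [0, 2]
mod  → [0]
-3   → [0, -3]
idiv → [0]
-3   → [0, -3]
sub  → [3]
neg  → [-3]
1    → [-3, 1]
idiv → [-3]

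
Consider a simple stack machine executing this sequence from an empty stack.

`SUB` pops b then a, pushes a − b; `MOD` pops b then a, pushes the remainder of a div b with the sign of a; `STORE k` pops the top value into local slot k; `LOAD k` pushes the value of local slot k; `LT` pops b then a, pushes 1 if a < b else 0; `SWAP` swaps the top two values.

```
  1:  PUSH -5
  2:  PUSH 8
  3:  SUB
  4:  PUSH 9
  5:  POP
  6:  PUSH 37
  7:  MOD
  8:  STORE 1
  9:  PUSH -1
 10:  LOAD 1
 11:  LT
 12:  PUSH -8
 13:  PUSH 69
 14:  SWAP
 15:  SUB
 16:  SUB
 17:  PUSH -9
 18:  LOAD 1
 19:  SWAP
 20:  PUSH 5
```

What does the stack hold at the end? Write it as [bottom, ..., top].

[-77, -13, -9, 5]

PUSH -5  -5
PUSH 8   -5 8
SUB      -13
PUSH 9   -13 9
POP      -13
PUSH 37  -13 37
MOD      -13
STORE 1  (empty)
PUSH -1  -1
LOAD 1   -1 -13
LT       0
PUSH -8  0 -8
PUSH 69  0 -8 69
SWAP     0 69 -8
SUB      0 77
SUB      -77
PUSH -9  -77 -9
LOAD 1   -77 -9 -13
SWAP     -77 -13 -9
PUSH 5   -77 -13 -9 5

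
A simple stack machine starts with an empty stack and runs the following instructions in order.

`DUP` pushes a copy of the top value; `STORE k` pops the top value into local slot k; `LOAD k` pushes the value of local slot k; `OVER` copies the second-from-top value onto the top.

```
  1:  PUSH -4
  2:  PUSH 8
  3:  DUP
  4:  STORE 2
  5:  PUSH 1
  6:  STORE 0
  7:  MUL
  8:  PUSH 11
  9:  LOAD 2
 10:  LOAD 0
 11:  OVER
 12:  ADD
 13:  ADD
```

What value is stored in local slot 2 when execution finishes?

PUSH -4 : -4
PUSH 8  : -4 8
DUP     : -4 8 8
STORE 2 : -4 8
PUSH 1  : -4 8 1
STORE 0 : -4 8
MUL     : -32
PUSH 11 : -32 11
LOAD 2  : -32 11 8
LOAD 0  : -32 11 8 1
OVER    : -32 11 8 1 8
ADD     : -32 11 8 9
ADD     : -32 11 17

8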